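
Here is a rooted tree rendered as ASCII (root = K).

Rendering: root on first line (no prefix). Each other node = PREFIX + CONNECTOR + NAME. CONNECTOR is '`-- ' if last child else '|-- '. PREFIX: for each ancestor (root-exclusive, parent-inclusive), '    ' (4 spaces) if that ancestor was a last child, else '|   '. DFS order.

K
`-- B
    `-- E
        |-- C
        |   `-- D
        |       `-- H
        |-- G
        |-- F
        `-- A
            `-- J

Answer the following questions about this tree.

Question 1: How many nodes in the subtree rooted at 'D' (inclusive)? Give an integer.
Subtree rooted at D contains: D, H
Count = 2

Answer: 2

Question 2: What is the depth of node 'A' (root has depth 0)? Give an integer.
Path from root to A: K -> B -> E -> A
Depth = number of edges = 3

Answer: 3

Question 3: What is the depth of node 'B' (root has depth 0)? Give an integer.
Answer: 1

Derivation:
Path from root to B: K -> B
Depth = number of edges = 1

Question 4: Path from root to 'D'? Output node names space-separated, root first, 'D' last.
Walk down from root: K -> B -> E -> C -> D

Answer: K B E C D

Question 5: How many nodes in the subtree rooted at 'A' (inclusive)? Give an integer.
Answer: 2

Derivation:
Subtree rooted at A contains: A, J
Count = 2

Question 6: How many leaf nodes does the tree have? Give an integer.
Answer: 4

Derivation:
Leaves (nodes with no children): F, G, H, J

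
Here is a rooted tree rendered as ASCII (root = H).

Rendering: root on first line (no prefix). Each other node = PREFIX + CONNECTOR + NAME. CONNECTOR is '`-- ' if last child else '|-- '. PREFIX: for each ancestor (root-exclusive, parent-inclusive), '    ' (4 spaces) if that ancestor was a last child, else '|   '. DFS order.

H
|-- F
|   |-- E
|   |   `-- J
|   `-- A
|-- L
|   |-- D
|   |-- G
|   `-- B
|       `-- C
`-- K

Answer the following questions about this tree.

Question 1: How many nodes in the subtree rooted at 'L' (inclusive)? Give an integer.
Subtree rooted at L contains: B, C, D, G, L
Count = 5

Answer: 5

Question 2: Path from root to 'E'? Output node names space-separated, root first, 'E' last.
Walk down from root: H -> F -> E

Answer: H F E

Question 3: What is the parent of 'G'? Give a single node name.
Scan adjacency: G appears as child of L

Answer: L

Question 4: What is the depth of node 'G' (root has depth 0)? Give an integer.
Answer: 2

Derivation:
Path from root to G: H -> L -> G
Depth = number of edges = 2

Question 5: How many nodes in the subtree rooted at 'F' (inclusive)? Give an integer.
Subtree rooted at F contains: A, E, F, J
Count = 4

Answer: 4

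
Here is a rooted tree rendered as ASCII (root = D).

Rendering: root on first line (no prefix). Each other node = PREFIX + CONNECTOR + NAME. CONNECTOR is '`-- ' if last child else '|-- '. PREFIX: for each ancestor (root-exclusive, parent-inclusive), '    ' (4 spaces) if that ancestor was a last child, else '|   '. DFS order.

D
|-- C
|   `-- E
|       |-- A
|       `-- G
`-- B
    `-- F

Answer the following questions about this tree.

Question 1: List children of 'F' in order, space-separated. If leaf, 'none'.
Answer: none

Derivation:
Node F's children (from adjacency): (leaf)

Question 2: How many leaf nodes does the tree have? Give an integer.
Answer: 3

Derivation:
Leaves (nodes with no children): A, F, G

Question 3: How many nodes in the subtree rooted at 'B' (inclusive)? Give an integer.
Subtree rooted at B contains: B, F
Count = 2

Answer: 2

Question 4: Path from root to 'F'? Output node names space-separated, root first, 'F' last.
Walk down from root: D -> B -> F

Answer: D B F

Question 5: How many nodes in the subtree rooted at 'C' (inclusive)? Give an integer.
Subtree rooted at C contains: A, C, E, G
Count = 4

Answer: 4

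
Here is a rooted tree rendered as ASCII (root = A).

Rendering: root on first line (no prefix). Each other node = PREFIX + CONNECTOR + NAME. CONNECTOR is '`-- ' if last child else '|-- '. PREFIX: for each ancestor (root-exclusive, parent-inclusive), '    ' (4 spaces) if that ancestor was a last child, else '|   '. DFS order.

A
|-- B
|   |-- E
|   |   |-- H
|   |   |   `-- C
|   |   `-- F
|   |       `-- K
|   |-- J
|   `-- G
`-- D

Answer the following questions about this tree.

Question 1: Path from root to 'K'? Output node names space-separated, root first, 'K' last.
Walk down from root: A -> B -> E -> F -> K

Answer: A B E F K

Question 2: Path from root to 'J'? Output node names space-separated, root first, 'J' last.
Answer: A B J

Derivation:
Walk down from root: A -> B -> J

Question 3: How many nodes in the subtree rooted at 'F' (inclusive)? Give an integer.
Subtree rooted at F contains: F, K
Count = 2

Answer: 2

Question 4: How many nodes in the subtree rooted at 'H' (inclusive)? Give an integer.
Answer: 2

Derivation:
Subtree rooted at H contains: C, H
Count = 2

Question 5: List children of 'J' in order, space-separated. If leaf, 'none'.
Node J's children (from adjacency): (leaf)

Answer: none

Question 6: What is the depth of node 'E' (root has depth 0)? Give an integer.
Path from root to E: A -> B -> E
Depth = number of edges = 2

Answer: 2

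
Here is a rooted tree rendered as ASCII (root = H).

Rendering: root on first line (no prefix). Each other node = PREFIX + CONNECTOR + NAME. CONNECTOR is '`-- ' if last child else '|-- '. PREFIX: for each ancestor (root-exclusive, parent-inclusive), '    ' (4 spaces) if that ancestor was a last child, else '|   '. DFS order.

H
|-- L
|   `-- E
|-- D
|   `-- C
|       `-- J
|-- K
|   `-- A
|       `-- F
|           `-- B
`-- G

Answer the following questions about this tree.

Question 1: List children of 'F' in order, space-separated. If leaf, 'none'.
Answer: B

Derivation:
Node F's children (from adjacency): B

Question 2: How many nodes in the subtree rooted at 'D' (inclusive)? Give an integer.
Subtree rooted at D contains: C, D, J
Count = 3

Answer: 3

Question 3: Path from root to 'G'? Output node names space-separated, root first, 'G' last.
Answer: H G

Derivation:
Walk down from root: H -> G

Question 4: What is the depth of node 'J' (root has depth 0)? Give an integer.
Path from root to J: H -> D -> C -> J
Depth = number of edges = 3

Answer: 3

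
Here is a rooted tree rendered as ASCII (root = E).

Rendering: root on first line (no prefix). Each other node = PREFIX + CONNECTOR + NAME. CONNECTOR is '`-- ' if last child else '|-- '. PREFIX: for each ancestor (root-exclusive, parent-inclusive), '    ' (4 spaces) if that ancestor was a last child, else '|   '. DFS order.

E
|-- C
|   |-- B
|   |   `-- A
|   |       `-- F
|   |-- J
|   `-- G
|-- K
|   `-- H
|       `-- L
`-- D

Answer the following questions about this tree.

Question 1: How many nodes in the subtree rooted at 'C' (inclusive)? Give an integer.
Answer: 6

Derivation:
Subtree rooted at C contains: A, B, C, F, G, J
Count = 6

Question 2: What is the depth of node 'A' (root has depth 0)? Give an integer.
Path from root to A: E -> C -> B -> A
Depth = number of edges = 3

Answer: 3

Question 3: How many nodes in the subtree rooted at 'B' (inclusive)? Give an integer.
Answer: 3

Derivation:
Subtree rooted at B contains: A, B, F
Count = 3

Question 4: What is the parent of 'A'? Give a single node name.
Scan adjacency: A appears as child of B

Answer: B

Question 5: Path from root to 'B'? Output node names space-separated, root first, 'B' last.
Walk down from root: E -> C -> B

Answer: E C B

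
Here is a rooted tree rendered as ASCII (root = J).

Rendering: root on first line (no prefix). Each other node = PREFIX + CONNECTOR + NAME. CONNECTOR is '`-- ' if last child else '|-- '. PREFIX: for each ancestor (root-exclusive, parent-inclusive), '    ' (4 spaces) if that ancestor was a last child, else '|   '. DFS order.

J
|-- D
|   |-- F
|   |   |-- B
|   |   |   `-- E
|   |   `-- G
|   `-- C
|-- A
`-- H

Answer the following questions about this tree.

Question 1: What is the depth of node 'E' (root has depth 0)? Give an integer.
Answer: 4

Derivation:
Path from root to E: J -> D -> F -> B -> E
Depth = number of edges = 4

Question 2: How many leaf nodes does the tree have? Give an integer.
Leaves (nodes with no children): A, C, E, G, H

Answer: 5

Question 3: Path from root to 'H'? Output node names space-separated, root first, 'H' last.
Walk down from root: J -> H

Answer: J H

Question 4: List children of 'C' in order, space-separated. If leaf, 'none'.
Answer: none

Derivation:
Node C's children (from adjacency): (leaf)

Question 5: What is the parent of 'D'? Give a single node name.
Answer: J

Derivation:
Scan adjacency: D appears as child of J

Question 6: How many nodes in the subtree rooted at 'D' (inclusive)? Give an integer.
Answer: 6

Derivation:
Subtree rooted at D contains: B, C, D, E, F, G
Count = 6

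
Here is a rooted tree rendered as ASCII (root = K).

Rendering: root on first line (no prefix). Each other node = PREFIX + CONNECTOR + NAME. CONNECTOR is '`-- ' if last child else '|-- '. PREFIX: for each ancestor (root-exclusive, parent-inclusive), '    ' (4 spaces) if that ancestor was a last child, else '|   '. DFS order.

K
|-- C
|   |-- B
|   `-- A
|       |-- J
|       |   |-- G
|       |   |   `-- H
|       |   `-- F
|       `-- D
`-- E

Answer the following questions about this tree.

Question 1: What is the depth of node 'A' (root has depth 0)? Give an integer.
Path from root to A: K -> C -> A
Depth = number of edges = 2

Answer: 2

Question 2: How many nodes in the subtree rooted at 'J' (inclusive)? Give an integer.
Subtree rooted at J contains: F, G, H, J
Count = 4

Answer: 4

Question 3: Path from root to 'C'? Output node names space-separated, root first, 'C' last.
Walk down from root: K -> C

Answer: K C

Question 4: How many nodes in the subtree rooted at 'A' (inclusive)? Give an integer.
Answer: 6

Derivation:
Subtree rooted at A contains: A, D, F, G, H, J
Count = 6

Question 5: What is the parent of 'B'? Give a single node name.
Answer: C

Derivation:
Scan adjacency: B appears as child of C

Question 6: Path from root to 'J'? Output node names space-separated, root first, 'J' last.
Walk down from root: K -> C -> A -> J

Answer: K C A J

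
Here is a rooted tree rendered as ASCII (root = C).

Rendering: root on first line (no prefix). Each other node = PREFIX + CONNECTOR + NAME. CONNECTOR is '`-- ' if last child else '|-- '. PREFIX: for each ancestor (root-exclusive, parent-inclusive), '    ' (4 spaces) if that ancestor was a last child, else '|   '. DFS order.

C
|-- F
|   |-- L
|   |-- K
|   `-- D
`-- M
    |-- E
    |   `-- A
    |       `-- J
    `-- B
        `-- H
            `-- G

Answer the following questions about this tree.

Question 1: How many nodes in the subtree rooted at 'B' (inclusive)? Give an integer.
Subtree rooted at B contains: B, G, H
Count = 3

Answer: 3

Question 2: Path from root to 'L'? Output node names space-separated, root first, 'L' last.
Walk down from root: C -> F -> L

Answer: C F L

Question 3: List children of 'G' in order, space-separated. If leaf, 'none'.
Node G's children (from adjacency): (leaf)

Answer: none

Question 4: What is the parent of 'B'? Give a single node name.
Answer: M

Derivation:
Scan adjacency: B appears as child of M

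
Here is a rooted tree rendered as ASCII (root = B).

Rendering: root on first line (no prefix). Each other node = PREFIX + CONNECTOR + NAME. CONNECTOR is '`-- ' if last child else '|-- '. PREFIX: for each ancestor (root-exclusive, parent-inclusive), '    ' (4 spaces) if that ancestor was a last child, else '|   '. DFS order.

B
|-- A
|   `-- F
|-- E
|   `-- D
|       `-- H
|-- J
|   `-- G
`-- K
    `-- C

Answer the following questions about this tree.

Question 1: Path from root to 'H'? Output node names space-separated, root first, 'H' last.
Walk down from root: B -> E -> D -> H

Answer: B E D H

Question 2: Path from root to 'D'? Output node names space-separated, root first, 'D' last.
Walk down from root: B -> E -> D

Answer: B E D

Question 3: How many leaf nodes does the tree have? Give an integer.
Answer: 4

Derivation:
Leaves (nodes with no children): C, F, G, H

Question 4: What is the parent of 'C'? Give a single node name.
Scan adjacency: C appears as child of K

Answer: K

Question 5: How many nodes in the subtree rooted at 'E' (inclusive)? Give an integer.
Answer: 3

Derivation:
Subtree rooted at E contains: D, E, H
Count = 3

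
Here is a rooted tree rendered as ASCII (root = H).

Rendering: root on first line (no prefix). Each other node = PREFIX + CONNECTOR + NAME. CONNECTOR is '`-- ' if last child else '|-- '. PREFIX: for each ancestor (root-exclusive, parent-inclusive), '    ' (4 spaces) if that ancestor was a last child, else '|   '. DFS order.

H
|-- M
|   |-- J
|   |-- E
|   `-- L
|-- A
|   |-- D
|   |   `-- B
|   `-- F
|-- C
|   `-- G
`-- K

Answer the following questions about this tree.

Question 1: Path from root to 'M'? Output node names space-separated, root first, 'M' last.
Answer: H M

Derivation:
Walk down from root: H -> M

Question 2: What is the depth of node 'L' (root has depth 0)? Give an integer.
Path from root to L: H -> M -> L
Depth = number of edges = 2

Answer: 2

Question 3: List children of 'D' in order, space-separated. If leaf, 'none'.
Node D's children (from adjacency): B

Answer: B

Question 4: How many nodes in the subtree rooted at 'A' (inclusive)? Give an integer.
Answer: 4

Derivation:
Subtree rooted at A contains: A, B, D, F
Count = 4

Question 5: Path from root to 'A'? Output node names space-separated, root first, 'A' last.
Walk down from root: H -> A

Answer: H A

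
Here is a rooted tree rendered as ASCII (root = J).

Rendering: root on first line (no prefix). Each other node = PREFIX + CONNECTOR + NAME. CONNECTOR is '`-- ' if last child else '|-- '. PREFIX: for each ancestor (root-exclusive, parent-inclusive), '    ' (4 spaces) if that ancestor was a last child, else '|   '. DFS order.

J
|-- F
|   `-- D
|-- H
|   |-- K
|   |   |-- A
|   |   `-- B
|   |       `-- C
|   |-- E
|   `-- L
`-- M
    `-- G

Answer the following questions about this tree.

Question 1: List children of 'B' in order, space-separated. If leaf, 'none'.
Node B's children (from adjacency): C

Answer: C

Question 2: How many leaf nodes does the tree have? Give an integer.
Leaves (nodes with no children): A, C, D, E, G, L

Answer: 6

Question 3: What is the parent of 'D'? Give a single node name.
Scan adjacency: D appears as child of F

Answer: F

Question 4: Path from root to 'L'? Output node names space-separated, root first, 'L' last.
Answer: J H L

Derivation:
Walk down from root: J -> H -> L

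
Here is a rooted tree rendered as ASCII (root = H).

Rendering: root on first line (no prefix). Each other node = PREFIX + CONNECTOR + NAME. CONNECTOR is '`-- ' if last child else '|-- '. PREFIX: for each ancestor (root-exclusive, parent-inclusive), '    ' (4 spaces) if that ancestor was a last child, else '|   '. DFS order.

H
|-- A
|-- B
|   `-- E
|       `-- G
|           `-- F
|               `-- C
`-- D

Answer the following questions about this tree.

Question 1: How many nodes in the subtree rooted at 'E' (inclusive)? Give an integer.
Answer: 4

Derivation:
Subtree rooted at E contains: C, E, F, G
Count = 4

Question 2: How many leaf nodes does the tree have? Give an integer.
Leaves (nodes with no children): A, C, D

Answer: 3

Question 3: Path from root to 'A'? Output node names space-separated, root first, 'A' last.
Walk down from root: H -> A

Answer: H A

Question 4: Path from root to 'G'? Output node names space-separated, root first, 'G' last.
Answer: H B E G

Derivation:
Walk down from root: H -> B -> E -> G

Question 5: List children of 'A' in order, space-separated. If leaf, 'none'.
Answer: none

Derivation:
Node A's children (from adjacency): (leaf)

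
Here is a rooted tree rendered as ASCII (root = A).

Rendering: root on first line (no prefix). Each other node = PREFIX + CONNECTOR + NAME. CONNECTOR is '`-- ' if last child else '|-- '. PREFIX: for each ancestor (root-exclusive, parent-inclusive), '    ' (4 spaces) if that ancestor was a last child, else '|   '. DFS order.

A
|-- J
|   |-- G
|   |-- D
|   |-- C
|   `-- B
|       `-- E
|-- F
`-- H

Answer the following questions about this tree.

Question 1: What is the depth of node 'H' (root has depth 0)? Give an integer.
Answer: 1

Derivation:
Path from root to H: A -> H
Depth = number of edges = 1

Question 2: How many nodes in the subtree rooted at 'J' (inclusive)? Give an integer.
Answer: 6

Derivation:
Subtree rooted at J contains: B, C, D, E, G, J
Count = 6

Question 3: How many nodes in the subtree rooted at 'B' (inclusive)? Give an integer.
Answer: 2

Derivation:
Subtree rooted at B contains: B, E
Count = 2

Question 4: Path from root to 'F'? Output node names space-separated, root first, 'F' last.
Walk down from root: A -> F

Answer: A F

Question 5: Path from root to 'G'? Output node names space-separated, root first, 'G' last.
Answer: A J G

Derivation:
Walk down from root: A -> J -> G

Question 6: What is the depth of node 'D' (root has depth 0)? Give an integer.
Path from root to D: A -> J -> D
Depth = number of edges = 2

Answer: 2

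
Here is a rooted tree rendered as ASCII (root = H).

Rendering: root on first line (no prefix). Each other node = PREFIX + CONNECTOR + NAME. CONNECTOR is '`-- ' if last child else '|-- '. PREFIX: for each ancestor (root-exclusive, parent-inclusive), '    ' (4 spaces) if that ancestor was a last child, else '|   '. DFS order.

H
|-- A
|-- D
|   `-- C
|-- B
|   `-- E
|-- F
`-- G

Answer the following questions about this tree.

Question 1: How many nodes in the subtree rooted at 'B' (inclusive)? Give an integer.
Subtree rooted at B contains: B, E
Count = 2

Answer: 2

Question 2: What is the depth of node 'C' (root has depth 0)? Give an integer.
Path from root to C: H -> D -> C
Depth = number of edges = 2

Answer: 2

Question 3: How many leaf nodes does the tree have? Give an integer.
Leaves (nodes with no children): A, C, E, F, G

Answer: 5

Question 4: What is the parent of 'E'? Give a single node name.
Scan adjacency: E appears as child of B

Answer: B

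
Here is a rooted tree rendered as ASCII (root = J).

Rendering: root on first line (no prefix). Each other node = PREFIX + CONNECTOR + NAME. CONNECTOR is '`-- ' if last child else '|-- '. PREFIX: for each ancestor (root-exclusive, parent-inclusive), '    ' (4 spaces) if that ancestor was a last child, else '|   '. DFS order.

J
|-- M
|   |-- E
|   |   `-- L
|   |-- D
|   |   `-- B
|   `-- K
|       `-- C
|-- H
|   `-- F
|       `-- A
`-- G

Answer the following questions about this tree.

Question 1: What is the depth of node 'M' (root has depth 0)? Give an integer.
Answer: 1

Derivation:
Path from root to M: J -> M
Depth = number of edges = 1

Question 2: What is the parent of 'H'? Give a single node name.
Scan adjacency: H appears as child of J

Answer: J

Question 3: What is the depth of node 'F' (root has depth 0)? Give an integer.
Answer: 2

Derivation:
Path from root to F: J -> H -> F
Depth = number of edges = 2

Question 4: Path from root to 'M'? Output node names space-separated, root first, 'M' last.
Answer: J M

Derivation:
Walk down from root: J -> M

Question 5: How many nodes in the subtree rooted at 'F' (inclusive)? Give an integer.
Subtree rooted at F contains: A, F
Count = 2

Answer: 2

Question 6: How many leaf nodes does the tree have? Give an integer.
Answer: 5

Derivation:
Leaves (nodes with no children): A, B, C, G, L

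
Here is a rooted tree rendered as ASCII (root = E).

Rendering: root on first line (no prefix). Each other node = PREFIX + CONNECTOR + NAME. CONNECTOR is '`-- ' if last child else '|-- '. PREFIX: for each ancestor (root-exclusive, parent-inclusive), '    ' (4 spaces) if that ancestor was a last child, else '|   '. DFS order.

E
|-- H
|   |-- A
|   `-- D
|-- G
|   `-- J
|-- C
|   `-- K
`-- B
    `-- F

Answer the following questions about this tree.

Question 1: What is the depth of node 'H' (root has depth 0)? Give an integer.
Path from root to H: E -> H
Depth = number of edges = 1

Answer: 1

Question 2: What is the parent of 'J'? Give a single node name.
Scan adjacency: J appears as child of G

Answer: G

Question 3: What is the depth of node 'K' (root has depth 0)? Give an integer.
Path from root to K: E -> C -> K
Depth = number of edges = 2

Answer: 2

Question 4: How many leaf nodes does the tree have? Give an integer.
Answer: 5

Derivation:
Leaves (nodes with no children): A, D, F, J, K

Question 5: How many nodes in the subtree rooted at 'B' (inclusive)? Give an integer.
Subtree rooted at B contains: B, F
Count = 2

Answer: 2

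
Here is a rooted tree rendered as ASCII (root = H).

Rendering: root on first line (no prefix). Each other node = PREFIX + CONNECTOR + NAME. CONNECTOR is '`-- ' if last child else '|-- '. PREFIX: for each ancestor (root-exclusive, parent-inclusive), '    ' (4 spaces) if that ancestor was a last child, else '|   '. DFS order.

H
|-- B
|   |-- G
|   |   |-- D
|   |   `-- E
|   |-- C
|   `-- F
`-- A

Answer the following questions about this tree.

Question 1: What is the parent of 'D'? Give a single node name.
Answer: G

Derivation:
Scan adjacency: D appears as child of G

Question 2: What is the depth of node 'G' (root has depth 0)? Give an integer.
Path from root to G: H -> B -> G
Depth = number of edges = 2

Answer: 2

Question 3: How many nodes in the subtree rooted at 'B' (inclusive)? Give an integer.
Answer: 6

Derivation:
Subtree rooted at B contains: B, C, D, E, F, G
Count = 6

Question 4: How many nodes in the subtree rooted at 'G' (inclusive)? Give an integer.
Subtree rooted at G contains: D, E, G
Count = 3

Answer: 3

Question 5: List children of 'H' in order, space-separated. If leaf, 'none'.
Node H's children (from adjacency): B, A

Answer: B A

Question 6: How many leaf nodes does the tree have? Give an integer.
Leaves (nodes with no children): A, C, D, E, F

Answer: 5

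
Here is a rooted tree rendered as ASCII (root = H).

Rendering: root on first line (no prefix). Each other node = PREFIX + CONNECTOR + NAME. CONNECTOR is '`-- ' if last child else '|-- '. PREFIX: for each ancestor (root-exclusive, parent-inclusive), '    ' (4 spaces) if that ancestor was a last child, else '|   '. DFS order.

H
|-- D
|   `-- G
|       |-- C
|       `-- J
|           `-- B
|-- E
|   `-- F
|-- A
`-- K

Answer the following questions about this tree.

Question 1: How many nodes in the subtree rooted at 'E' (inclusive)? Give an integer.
Subtree rooted at E contains: E, F
Count = 2

Answer: 2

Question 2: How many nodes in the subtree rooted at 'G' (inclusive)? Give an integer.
Answer: 4

Derivation:
Subtree rooted at G contains: B, C, G, J
Count = 4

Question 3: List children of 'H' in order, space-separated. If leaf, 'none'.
Node H's children (from adjacency): D, E, A, K

Answer: D E A K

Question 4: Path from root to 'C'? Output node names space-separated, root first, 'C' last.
Answer: H D G C

Derivation:
Walk down from root: H -> D -> G -> C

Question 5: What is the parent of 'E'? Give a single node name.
Answer: H

Derivation:
Scan adjacency: E appears as child of H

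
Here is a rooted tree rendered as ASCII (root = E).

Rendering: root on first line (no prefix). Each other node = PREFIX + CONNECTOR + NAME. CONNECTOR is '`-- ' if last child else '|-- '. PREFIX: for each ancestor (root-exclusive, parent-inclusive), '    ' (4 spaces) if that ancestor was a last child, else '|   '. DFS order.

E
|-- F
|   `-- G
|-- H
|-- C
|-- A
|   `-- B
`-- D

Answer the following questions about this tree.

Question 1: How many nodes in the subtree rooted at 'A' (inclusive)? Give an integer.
Subtree rooted at A contains: A, B
Count = 2

Answer: 2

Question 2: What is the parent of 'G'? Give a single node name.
Scan adjacency: G appears as child of F

Answer: F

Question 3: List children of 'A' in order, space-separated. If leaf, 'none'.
Node A's children (from adjacency): B

Answer: B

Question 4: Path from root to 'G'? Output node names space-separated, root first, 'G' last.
Answer: E F G

Derivation:
Walk down from root: E -> F -> G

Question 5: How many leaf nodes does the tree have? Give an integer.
Leaves (nodes with no children): B, C, D, G, H

Answer: 5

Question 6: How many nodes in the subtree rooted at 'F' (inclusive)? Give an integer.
Subtree rooted at F contains: F, G
Count = 2

Answer: 2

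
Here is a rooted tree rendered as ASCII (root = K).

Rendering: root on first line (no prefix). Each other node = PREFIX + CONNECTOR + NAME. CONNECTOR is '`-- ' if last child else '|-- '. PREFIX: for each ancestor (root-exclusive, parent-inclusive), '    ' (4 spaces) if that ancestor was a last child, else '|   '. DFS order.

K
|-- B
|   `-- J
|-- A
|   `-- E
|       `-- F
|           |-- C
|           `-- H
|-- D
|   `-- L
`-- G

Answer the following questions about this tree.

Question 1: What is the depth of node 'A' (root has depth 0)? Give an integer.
Path from root to A: K -> A
Depth = number of edges = 1

Answer: 1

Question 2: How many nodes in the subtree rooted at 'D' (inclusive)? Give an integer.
Answer: 2

Derivation:
Subtree rooted at D contains: D, L
Count = 2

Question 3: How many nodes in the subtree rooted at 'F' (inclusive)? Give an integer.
Subtree rooted at F contains: C, F, H
Count = 3

Answer: 3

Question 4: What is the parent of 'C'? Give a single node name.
Scan adjacency: C appears as child of F

Answer: F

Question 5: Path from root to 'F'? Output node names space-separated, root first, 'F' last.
Walk down from root: K -> A -> E -> F

Answer: K A E F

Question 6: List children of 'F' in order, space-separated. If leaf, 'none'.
Answer: C H

Derivation:
Node F's children (from adjacency): C, H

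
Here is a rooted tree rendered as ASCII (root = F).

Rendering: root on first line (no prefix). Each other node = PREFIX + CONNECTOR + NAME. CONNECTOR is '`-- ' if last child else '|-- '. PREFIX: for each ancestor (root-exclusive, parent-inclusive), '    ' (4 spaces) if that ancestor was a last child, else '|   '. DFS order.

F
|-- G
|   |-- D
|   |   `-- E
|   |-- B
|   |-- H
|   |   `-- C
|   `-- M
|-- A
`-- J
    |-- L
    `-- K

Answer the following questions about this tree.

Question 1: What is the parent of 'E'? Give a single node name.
Scan adjacency: E appears as child of D

Answer: D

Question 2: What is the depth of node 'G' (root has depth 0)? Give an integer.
Path from root to G: F -> G
Depth = number of edges = 1

Answer: 1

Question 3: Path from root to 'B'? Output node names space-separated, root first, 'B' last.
Walk down from root: F -> G -> B

Answer: F G B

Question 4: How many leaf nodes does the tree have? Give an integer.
Answer: 7

Derivation:
Leaves (nodes with no children): A, B, C, E, K, L, M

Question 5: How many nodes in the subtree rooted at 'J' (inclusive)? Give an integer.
Answer: 3

Derivation:
Subtree rooted at J contains: J, K, L
Count = 3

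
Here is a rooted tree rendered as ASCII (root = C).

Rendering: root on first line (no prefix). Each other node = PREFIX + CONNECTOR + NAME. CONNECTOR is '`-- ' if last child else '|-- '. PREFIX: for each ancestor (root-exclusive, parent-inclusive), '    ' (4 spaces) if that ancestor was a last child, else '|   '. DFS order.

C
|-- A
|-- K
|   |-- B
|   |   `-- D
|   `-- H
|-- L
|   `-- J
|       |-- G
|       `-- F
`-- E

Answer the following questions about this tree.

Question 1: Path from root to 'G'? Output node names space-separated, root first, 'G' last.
Walk down from root: C -> L -> J -> G

Answer: C L J G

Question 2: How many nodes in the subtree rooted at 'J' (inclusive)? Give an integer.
Answer: 3

Derivation:
Subtree rooted at J contains: F, G, J
Count = 3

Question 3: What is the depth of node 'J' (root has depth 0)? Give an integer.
Path from root to J: C -> L -> J
Depth = number of edges = 2

Answer: 2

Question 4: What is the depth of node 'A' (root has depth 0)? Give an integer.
Path from root to A: C -> A
Depth = number of edges = 1

Answer: 1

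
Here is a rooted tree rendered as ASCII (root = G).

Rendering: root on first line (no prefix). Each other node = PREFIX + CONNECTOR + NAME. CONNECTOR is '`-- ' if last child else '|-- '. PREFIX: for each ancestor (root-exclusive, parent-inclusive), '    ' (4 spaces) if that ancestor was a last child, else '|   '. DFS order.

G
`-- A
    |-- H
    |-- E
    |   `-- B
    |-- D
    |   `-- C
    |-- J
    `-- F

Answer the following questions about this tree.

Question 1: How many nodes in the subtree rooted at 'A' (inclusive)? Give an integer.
Answer: 8

Derivation:
Subtree rooted at A contains: A, B, C, D, E, F, H, J
Count = 8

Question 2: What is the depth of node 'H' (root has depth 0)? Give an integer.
Path from root to H: G -> A -> H
Depth = number of edges = 2

Answer: 2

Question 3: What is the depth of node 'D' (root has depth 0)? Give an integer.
Answer: 2

Derivation:
Path from root to D: G -> A -> D
Depth = number of edges = 2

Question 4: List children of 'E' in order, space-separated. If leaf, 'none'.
Answer: B

Derivation:
Node E's children (from adjacency): B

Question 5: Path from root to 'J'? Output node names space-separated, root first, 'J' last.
Walk down from root: G -> A -> J

Answer: G A J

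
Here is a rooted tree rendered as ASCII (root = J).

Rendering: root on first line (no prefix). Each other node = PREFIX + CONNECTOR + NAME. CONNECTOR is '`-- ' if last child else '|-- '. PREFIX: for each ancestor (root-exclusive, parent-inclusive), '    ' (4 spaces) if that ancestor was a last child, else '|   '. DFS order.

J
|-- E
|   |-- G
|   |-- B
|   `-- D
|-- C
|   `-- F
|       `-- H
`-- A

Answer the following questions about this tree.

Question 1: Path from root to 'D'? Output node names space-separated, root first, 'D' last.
Walk down from root: J -> E -> D

Answer: J E D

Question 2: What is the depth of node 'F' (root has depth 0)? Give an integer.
Path from root to F: J -> C -> F
Depth = number of edges = 2

Answer: 2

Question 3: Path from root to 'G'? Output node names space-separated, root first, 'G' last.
Answer: J E G

Derivation:
Walk down from root: J -> E -> G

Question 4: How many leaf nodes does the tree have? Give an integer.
Answer: 5

Derivation:
Leaves (nodes with no children): A, B, D, G, H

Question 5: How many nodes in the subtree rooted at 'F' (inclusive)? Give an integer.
Answer: 2

Derivation:
Subtree rooted at F contains: F, H
Count = 2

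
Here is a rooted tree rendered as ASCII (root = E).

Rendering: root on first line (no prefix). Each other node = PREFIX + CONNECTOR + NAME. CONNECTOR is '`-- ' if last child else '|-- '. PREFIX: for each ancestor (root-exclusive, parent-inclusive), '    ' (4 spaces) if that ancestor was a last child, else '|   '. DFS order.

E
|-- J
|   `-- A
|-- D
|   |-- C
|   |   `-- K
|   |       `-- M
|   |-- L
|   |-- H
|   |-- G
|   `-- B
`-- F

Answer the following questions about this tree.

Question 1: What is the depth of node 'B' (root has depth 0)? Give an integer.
Answer: 2

Derivation:
Path from root to B: E -> D -> B
Depth = number of edges = 2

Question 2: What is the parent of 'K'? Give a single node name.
Scan adjacency: K appears as child of C

Answer: C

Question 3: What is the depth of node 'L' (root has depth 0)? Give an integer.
Answer: 2

Derivation:
Path from root to L: E -> D -> L
Depth = number of edges = 2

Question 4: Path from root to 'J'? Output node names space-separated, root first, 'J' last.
Answer: E J

Derivation:
Walk down from root: E -> J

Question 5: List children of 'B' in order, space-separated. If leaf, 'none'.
Node B's children (from adjacency): (leaf)

Answer: none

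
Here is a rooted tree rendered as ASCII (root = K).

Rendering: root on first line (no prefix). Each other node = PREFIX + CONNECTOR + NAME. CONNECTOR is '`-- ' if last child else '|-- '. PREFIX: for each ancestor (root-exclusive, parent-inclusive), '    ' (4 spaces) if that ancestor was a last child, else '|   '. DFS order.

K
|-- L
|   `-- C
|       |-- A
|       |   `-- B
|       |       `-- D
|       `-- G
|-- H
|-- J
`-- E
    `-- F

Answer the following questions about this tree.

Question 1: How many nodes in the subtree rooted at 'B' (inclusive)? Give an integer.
Subtree rooted at B contains: B, D
Count = 2

Answer: 2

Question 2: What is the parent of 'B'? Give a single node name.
Scan adjacency: B appears as child of A

Answer: A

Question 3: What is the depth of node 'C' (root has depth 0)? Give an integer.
Answer: 2

Derivation:
Path from root to C: K -> L -> C
Depth = number of edges = 2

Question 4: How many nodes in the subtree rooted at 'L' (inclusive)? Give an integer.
Answer: 6

Derivation:
Subtree rooted at L contains: A, B, C, D, G, L
Count = 6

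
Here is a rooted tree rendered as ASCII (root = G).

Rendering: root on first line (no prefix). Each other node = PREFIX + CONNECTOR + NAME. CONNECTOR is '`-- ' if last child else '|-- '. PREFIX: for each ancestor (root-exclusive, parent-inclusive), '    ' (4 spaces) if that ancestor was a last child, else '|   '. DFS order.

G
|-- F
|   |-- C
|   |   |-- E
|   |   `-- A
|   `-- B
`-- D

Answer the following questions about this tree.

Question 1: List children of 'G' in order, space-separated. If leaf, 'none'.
Answer: F D

Derivation:
Node G's children (from adjacency): F, D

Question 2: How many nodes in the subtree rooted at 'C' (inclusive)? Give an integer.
Answer: 3

Derivation:
Subtree rooted at C contains: A, C, E
Count = 3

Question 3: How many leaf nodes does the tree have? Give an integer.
Leaves (nodes with no children): A, B, D, E

Answer: 4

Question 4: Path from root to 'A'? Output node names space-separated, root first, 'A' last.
Walk down from root: G -> F -> C -> A

Answer: G F C A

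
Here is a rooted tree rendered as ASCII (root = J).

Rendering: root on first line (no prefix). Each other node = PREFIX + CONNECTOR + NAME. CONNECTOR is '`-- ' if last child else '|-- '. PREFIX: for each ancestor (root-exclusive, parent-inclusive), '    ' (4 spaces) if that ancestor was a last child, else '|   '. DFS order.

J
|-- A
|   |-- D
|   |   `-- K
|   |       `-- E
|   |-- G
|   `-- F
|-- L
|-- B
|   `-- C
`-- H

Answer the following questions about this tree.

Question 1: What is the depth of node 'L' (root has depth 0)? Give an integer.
Path from root to L: J -> L
Depth = number of edges = 1

Answer: 1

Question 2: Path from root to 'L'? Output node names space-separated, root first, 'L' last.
Walk down from root: J -> L

Answer: J L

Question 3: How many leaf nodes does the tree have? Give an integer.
Answer: 6

Derivation:
Leaves (nodes with no children): C, E, F, G, H, L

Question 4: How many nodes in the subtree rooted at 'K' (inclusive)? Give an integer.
Answer: 2

Derivation:
Subtree rooted at K contains: E, K
Count = 2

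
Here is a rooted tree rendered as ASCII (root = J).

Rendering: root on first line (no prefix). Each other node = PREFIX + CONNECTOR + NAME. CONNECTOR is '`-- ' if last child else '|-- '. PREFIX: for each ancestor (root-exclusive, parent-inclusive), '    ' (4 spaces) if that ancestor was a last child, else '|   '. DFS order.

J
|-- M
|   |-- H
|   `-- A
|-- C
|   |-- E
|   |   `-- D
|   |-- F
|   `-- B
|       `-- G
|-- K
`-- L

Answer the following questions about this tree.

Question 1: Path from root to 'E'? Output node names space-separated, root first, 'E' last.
Answer: J C E

Derivation:
Walk down from root: J -> C -> E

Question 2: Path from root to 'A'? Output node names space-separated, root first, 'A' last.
Answer: J M A

Derivation:
Walk down from root: J -> M -> A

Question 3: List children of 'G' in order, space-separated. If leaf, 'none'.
Answer: none

Derivation:
Node G's children (from adjacency): (leaf)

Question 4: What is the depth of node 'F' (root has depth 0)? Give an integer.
Path from root to F: J -> C -> F
Depth = number of edges = 2

Answer: 2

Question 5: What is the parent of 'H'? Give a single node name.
Answer: M

Derivation:
Scan adjacency: H appears as child of M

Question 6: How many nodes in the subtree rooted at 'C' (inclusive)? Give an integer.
Subtree rooted at C contains: B, C, D, E, F, G
Count = 6

Answer: 6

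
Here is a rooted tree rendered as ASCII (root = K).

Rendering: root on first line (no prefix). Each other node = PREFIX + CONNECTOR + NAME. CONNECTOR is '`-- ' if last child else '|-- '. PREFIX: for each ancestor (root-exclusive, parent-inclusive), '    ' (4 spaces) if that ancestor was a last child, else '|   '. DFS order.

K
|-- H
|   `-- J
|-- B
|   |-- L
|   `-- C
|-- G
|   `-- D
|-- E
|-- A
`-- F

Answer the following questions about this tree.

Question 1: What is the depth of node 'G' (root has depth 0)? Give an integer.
Path from root to G: K -> G
Depth = number of edges = 1

Answer: 1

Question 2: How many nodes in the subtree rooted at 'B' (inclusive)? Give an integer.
Answer: 3

Derivation:
Subtree rooted at B contains: B, C, L
Count = 3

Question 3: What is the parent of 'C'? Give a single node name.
Scan adjacency: C appears as child of B

Answer: B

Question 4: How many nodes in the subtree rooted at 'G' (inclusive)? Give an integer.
Answer: 2

Derivation:
Subtree rooted at G contains: D, G
Count = 2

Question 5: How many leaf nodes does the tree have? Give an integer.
Leaves (nodes with no children): A, C, D, E, F, J, L

Answer: 7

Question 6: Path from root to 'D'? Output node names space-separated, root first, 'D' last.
Answer: K G D

Derivation:
Walk down from root: K -> G -> D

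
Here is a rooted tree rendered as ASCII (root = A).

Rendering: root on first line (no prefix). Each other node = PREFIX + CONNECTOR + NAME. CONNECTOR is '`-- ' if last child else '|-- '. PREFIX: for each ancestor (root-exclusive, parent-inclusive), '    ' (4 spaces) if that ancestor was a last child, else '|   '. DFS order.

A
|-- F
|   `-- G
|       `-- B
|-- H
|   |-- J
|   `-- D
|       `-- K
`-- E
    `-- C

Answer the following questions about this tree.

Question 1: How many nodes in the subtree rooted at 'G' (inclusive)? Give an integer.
Subtree rooted at G contains: B, G
Count = 2

Answer: 2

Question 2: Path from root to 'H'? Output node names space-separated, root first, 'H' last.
Answer: A H

Derivation:
Walk down from root: A -> H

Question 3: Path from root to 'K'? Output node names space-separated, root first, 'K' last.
Walk down from root: A -> H -> D -> K

Answer: A H D K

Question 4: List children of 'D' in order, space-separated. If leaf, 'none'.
Node D's children (from adjacency): K

Answer: K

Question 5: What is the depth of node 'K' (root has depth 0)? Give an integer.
Answer: 3

Derivation:
Path from root to K: A -> H -> D -> K
Depth = number of edges = 3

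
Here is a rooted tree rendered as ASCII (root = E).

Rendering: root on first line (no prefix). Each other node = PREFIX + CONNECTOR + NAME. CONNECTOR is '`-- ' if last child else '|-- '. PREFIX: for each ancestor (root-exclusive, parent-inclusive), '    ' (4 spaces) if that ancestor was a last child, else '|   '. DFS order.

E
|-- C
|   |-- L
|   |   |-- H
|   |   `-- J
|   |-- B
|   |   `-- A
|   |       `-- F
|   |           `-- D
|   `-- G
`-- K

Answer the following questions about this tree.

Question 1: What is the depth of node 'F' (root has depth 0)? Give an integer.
Path from root to F: E -> C -> B -> A -> F
Depth = number of edges = 4

Answer: 4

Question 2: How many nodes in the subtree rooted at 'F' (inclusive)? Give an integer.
Answer: 2

Derivation:
Subtree rooted at F contains: D, F
Count = 2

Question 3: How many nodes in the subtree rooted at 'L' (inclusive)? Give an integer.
Subtree rooted at L contains: H, J, L
Count = 3

Answer: 3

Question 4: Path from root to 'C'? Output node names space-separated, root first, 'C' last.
Walk down from root: E -> C

Answer: E C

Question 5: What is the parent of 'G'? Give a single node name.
Scan adjacency: G appears as child of C

Answer: C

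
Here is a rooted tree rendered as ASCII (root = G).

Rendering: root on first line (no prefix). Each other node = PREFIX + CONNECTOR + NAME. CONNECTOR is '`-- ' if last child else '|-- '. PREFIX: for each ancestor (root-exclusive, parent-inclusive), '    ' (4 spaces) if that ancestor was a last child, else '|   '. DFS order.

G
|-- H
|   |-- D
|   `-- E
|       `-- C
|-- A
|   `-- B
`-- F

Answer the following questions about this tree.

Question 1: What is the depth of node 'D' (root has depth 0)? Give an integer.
Path from root to D: G -> H -> D
Depth = number of edges = 2

Answer: 2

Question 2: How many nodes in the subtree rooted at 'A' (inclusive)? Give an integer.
Answer: 2

Derivation:
Subtree rooted at A contains: A, B
Count = 2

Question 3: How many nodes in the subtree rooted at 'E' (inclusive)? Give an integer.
Subtree rooted at E contains: C, E
Count = 2

Answer: 2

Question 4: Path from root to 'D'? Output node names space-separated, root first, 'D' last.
Answer: G H D

Derivation:
Walk down from root: G -> H -> D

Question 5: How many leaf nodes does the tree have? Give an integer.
Leaves (nodes with no children): B, C, D, F

Answer: 4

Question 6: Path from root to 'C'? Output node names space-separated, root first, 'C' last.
Answer: G H E C

Derivation:
Walk down from root: G -> H -> E -> C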